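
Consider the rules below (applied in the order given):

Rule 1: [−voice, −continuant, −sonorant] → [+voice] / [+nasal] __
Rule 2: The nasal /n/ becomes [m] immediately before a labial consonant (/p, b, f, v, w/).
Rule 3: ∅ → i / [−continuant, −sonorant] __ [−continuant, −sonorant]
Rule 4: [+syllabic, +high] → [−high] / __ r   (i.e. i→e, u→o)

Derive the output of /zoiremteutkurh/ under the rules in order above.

Rule 1 (post-nasal voicing): /t/ is a voiceless stop immediately after the nasal /m/, so it voices to [d]. /zoiremteutkurh/ → zoiremdeutkurh.
Rule 2 (nasal place assimilation): no segment meets the environment; /zoiremdeutkurh/ is unchanged.
Rule 3 (stop-cluster i-epenthesis): /t/ and /k/ form a stop–stop cluster, so [i] is inserted between them. /zoiremdeutkurh/ → zoiremdeutikurh.
Rule 4 (pre-rhotic lowering): /i/ is a high vowel immediately before /r/, so it lowers to [e]. /u/ is a high vowel immediately before /r/, so it lowers to [o]. /zoiremdeutikurh/ → zoeremdeutikorh.

zoeremdeutikorh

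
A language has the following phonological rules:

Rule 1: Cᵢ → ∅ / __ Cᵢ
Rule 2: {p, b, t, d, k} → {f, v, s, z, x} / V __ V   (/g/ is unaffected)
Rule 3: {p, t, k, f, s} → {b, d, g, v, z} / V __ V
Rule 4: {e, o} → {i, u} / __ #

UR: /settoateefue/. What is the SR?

sezoazeevui

Rule 1 (degemination): /tt/ is a geminate; the first /t/ deletes. /settoateefue/ → setoateefue.
Rule 2 (intervocalic spirantization): /t/ is a stop between vowels /e/ and /o/, so it spirantizes to the fricative [s]. /t/ is a stop between vowels /a/ and /e/, so it spirantizes to the fricative [s]. /setoateefue/ → sesoaseefue.
Rule 3 (intervocalic voicing): /s/ is a voiceless obstruent between vowels /e/ and /o/, so it voices to [z]. /s/ is a voiceless obstruent between vowels /a/ and /e/, so it voices to [z]. /f/ is a voiceless obstruent between vowels /e/ and /u/, so it voices to [v]. /sesoaseefue/ → sezoazeevue.
Rule 4 (final vowel raising): /e/ is a mid vowel in word-final position, so it raises to [i]. /sezoazeevue/ → sezoazeevui.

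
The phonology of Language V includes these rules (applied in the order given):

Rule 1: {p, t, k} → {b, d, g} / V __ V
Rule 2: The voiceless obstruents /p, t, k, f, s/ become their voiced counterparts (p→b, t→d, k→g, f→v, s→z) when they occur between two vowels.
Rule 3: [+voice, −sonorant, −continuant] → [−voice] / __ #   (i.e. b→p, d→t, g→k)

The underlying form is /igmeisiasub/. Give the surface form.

Rule 1 (intervocalic voicing): no segment meets the environment; /igmeisiasub/ is unchanged.
Rule 2 (intervocalic voicing): /s/ is a voiceless obstruent between vowels /i/ and /i/, so it voices to [z]. /s/ is a voiceless obstruent between vowels /a/ and /u/, so it voices to [z]. /igmeisiasub/ → igmeiziazub.
Rule 3 (final devoicing): /b/ is a voiced stop in word-final position, so it devoices to [p]. /igmeiziazub/ → igmeiziazup.

igmeiziazup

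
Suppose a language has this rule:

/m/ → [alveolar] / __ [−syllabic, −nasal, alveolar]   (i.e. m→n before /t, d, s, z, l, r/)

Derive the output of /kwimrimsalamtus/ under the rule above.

kwinrinsalantus

/m/ precedes the alveolar consonant /r/, so it assimilates in place to [n].
/m/ precedes the alveolar consonant /s/, so it assimilates in place to [n].
/m/ precedes the alveolar consonant /t/, so it assimilates in place to [n].
Surface form: [kwinrinsalantus].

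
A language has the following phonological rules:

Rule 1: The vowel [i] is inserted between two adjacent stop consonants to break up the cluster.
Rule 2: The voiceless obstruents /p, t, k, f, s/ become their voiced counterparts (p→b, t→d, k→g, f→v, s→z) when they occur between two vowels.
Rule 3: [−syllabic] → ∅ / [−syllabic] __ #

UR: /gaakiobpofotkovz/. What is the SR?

gaagiobibovodigov

Rule 1 (stop-cluster i-epenthesis): /b/ and /p/ form a stop–stop cluster, so [i] is inserted between them. /t/ and /k/ form a stop–stop cluster, so [i] is inserted between them. /gaakiobpofotkovz/ → gaakiobipofotikovz.
Rule 2 (intervocalic voicing): /k/ is a voiceless obstruent between vowels /a/ and /i/, so it voices to [g]. /p/ is a voiceless obstruent between vowels /i/ and /o/, so it voices to [b]. /f/ is a voiceless obstruent between vowels /o/ and /o/, so it voices to [v]. /t/ is a voiceless obstruent between vowels /o/ and /i/, so it voices to [d]. /k/ is a voiceless obstruent between vowels /i/ and /o/, so it voices to [g]. /gaakiobipofotikovz/ → gaagiobibovodigovz.
Rule 3 (final cluster simplification): /z/ is the second consonant of a word-final cluster /vz/, so it deletes. /gaagiobibovodigovz/ → gaagiobibovodigov.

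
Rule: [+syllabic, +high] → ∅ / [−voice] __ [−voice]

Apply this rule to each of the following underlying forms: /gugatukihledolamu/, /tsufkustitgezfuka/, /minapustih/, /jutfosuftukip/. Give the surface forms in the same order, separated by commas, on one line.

/gugatukihledolamu/: /u/ is a high vowel flanked by voiceless consonants /t/ and /k/, so it deletes. /i/ is a high vowel flanked by voiceless consonants /k/ and /h/, so it deletes. → [gugatkhledolamu].
/tsufkustitgezfuka/: /u/ is a high vowel flanked by voiceless consonants /s/ and /f/, so it deletes. /u/ is a high vowel flanked by voiceless consonants /k/ and /s/, so it deletes. /i/ is a high vowel flanked by voiceless consonants /t/ and /t/, so it deletes. /u/ is a high vowel flanked by voiceless consonants /f/ and /k/, so it deletes. → [tsfksttgezfka].
/minapustih/: /u/ is a high vowel flanked by voiceless consonants /p/ and /s/, so it deletes. /i/ is a high vowel flanked by voiceless consonants /t/ and /h/, so it deletes. → [minapsth].
/jutfosuftukip/: /u/ is a high vowel flanked by voiceless consonants /s/ and /f/, so it deletes. /u/ is a high vowel flanked by voiceless consonants /t/ and /k/, so it deletes. /i/ is a high vowel flanked by voiceless consonants /k/ and /p/, so it deletes. → [jutfosftkp].

gugatkhledolamu, tsfksttgezfka, minapsth, jutfosftkp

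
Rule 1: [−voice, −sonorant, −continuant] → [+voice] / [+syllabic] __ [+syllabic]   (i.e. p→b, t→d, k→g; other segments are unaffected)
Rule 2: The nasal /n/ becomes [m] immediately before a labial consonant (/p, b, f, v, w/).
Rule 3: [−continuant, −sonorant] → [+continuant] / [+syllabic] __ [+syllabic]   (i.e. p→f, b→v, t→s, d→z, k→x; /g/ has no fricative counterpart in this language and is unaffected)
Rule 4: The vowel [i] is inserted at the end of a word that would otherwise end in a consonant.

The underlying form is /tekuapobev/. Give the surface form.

teguavovevi

Rule 1 (intervocalic voicing): /k/ is a voiceless stop between vowels /e/ and /u/, so it voices to [g]. /p/ is a voiceless stop between vowels /a/ and /o/, so it voices to [b]. /tekuapobev/ → teguabobev.
Rule 2 (nasal place assimilation): no segment meets the environment; /teguabobev/ is unchanged.
Rule 3 (intervocalic spirantization): /b/ is a stop between vowels /a/ and /o/, so it spirantizes to the fricative [v]. /b/ is a stop between vowels /o/ and /e/, so it spirantizes to the fricative [v]. /teguabobev/ → teguavovev.
Rule 4 (final i-epenthesis): the form ends in the consonant /v/, so [i] is inserted word-finally. /teguavovev/ → teguavovevi.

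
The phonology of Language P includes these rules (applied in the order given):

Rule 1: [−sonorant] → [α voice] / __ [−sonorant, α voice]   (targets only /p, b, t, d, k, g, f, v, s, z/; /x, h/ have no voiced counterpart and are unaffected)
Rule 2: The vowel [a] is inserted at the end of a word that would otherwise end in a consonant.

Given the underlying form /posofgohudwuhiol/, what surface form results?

Rule 1 (regressive voicing assimilation): /f/ precedes the voiced obstruent /g/, so it voices to [v] by assimilation. /posofgohudwuhiol/ → posovgohudwuhiol.
Rule 2 (final a-epenthesis): the form ends in the consonant /l/, so [a] is inserted word-finally. /posovgohudwuhiol/ → posovgohudwuhiola.

posovgohudwuhiola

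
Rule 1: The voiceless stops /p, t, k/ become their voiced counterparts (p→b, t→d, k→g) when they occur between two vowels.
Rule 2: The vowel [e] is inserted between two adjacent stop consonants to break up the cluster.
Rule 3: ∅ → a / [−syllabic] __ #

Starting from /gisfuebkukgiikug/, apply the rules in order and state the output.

Rule 1 (intervocalic voicing): /k/ is a voiceless stop between vowels /i/ and /u/, so it voices to [g]. /gisfuebkukgiikug/ → gisfuebkukgiigug.
Rule 2 (stop-cluster e-epenthesis): /b/ and /k/ form a stop–stop cluster, so [e] is inserted between them. /k/ and /g/ form a stop–stop cluster, so [e] is inserted between them. /gisfuebkukgiigug/ → gisfuebekukegiigug.
Rule 3 (final a-epenthesis): the form ends in the consonant /g/, so [a] is inserted word-finally. /gisfuebekukegiigug/ → gisfuebekukegiiguga.

gisfuebekukegiiguga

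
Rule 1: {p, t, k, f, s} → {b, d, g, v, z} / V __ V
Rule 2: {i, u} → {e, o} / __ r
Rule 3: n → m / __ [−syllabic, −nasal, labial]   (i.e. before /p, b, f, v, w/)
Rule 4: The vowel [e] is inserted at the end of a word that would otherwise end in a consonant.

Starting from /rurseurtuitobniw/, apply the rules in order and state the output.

rorseortuidobniwe

Rule 1 (intervocalic voicing): /t/ is a voiceless obstruent between vowels /i/ and /o/, so it voices to [d]. /rurseurtuitobniw/ → rurseurtuidobniw.
Rule 2 (pre-rhotic lowering): /u/ is a high vowel immediately before /r/, so it lowers to [o]. /u/ is a high vowel immediately before /r/, so it lowers to [o]. /rurseurtuidobniw/ → rorseortuidobniw.
Rule 3 (nasal place assimilation): no segment meets the environment; /rorseortuidobniw/ is unchanged.
Rule 4 (final e-epenthesis): the form ends in the consonant /w/, so [e] is inserted word-finally. /rorseortuidobniw/ → rorseortuidobniwe.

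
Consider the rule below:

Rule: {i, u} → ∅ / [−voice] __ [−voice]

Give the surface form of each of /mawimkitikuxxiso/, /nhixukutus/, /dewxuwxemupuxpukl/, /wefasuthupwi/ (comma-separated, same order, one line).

/mawimkitikuxxiso/: /i/ is a high vowel flanked by voiceless consonants /k/ and /t/, so it deletes. /i/ is a high vowel flanked by voiceless consonants /t/ and /k/, so it deletes. /u/ is a high vowel flanked by voiceless consonants /k/ and /x/, so it deletes. /i/ is a high vowel flanked by voiceless consonants /x/ and /s/, so it deletes. → [mawimktkxxso].
/nhixukutus/: /i/ is a high vowel flanked by voiceless consonants /h/ and /x/, so it deletes. /u/ is a high vowel flanked by voiceless consonants /x/ and /k/, so it deletes. /u/ is a high vowel flanked by voiceless consonants /k/ and /t/, so it deletes. /u/ is a high vowel flanked by voiceless consonants /t/ and /s/, so it deletes. → [nhxkts].
/dewxuwxemupuxpukl/: /u/ is a high vowel flanked by voiceless consonants /p/ and /x/, so it deletes. /u/ is a high vowel flanked by voiceless consonants /p/ and /k/, so it deletes. → [dewxuwxemupxpkl].
/wefasuthupwi/: /u/ is a high vowel flanked by voiceless consonants /s/ and /t/, so it deletes. /u/ is a high vowel flanked by voiceless consonants /h/ and /p/, so it deletes. → [wefasthpwi].

mawimktkxxso, nhxkts, dewxuwxemupxpkl, wefasthpwi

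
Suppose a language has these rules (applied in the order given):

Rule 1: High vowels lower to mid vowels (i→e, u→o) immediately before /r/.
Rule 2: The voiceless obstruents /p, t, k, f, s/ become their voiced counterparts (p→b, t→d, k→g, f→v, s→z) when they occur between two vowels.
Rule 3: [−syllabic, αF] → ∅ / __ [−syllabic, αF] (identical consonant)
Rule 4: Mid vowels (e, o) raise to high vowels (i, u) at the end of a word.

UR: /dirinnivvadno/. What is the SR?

Rule 1 (pre-rhotic lowering): /i/ is a high vowel immediately before /r/, so it lowers to [e]. /dirinnivvadno/ → derinnivvadno.
Rule 2 (intervocalic voicing): no segment meets the environment; /derinnivvadno/ is unchanged.
Rule 3 (degemination): /nn/ is a geminate; the first /n/ deletes. /vv/ is a geminate; the first /v/ deletes. /derinnivvadno/ → derinivadno.
Rule 4 (final vowel raising): /o/ is a mid vowel in word-final position, so it raises to [u]. /derinivadno/ → derinivadnu.

derinivadnu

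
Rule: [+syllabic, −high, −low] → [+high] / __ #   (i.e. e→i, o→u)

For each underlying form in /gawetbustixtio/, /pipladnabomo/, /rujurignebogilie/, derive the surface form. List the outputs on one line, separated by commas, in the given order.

/gawetbustixtio/: /o/ is a mid vowel in word-final position, so it raises to [u]. → [gawetbustixtiu].
/pipladnabomo/: /o/ is a mid vowel in word-final position, so it raises to [u]. → [pipladnabomu].
/rujurignebogilie/: /e/ is a mid vowel in word-final position, so it raises to [i]. → [rujurignebogilii].

gawetbustixtiu, pipladnabomu, rujurignebogilii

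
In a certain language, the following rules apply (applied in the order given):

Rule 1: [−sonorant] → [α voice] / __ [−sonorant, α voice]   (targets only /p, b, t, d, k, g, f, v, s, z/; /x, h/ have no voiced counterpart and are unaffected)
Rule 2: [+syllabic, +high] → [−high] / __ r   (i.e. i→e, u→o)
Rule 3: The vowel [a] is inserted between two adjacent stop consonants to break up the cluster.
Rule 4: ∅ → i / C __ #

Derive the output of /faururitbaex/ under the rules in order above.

faororidabaexi

Rule 1 (regressive voicing assimilation): /t/ precedes the voiced obstruent /b/, so it voices to [d] by assimilation. /faururitbaex/ → faururidbaex.
Rule 2 (pre-rhotic lowering): /u/ is a high vowel immediately before /r/, so it lowers to [o]. /u/ is a high vowel immediately before /r/, so it lowers to [o]. /faururidbaex/ → faororidbaex.
Rule 3 (stop-cluster a-epenthesis): /d/ and /b/ form a stop–stop cluster, so [a] is inserted between them. /faororidbaex/ → faororidabaex.
Rule 4 (final i-epenthesis): the form ends in the consonant /x/, so [i] is inserted word-finally. /faororidabaex/ → faororidabaexi.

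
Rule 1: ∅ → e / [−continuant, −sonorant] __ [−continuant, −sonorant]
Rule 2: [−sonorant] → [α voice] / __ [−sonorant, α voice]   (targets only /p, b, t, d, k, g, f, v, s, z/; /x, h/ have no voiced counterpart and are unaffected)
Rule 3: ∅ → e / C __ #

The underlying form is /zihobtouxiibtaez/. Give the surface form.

Rule 1 (stop-cluster e-epenthesis): /b/ and /t/ form a stop–stop cluster, so [e] is inserted between them. /b/ and /t/ form a stop–stop cluster, so [e] is inserted between them. /zihobtouxiibtaez/ → zihobetouxiibetaez.
Rule 2 (regressive voicing assimilation): no segment meets the environment; /zihobetouxiibetaez/ is unchanged.
Rule 3 (final e-epenthesis): the form ends in the consonant /z/, so [e] is inserted word-finally. /zihobetouxiibetaez/ → zihobetouxiibetaeze.

zihobetouxiibetaeze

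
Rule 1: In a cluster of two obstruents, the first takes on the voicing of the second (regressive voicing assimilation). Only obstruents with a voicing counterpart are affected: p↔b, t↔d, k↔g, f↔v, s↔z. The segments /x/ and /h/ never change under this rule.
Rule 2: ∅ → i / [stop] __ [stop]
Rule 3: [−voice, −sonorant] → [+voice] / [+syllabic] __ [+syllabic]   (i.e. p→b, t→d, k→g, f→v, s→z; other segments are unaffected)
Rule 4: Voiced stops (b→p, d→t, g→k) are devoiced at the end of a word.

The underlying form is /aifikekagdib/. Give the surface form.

aivigegagidip

Rule 1 (regressive voicing assimilation): no segment meets the environment; /aifikekagdib/ is unchanged.
Rule 2 (stop-cluster i-epenthesis): /g/ and /d/ form a stop–stop cluster, so [i] is inserted between them. /aifikekagdib/ → aifikekagidib.
Rule 3 (intervocalic voicing): /f/ is a voiceless obstruent between vowels /i/ and /i/, so it voices to [v]. /k/ is a voiceless obstruent between vowels /i/ and /e/, so it voices to [g]. /k/ is a voiceless obstruent between vowels /e/ and /a/, so it voices to [g]. /aifikekagidib/ → aivigegagidib.
Rule 4 (final devoicing): /b/ is a voiced stop in word-final position, so it devoices to [p]. /aivigegagidib/ → aivigegagidip.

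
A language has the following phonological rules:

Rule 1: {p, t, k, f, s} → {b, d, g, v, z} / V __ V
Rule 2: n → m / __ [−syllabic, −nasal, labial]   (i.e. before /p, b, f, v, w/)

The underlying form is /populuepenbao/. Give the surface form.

Rule 1 (intervocalic voicing): /p/ is a voiceless obstruent between vowels /o/ and /u/, so it voices to [b]. /p/ is a voiceless obstruent between vowels /e/ and /e/, so it voices to [b]. /populuepenbao/ → pobuluebenbao.
Rule 2 (nasal place assimilation): /n/ precedes the labial consonant /b/, so it assimilates in place to [m]. /pobuluebenbao/ → pobuluebembao.

pobuluebembao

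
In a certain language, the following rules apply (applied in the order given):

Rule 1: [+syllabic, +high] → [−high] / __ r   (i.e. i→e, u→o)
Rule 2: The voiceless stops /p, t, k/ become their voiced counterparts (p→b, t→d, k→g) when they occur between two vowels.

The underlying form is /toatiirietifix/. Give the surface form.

toadieriedifix

Rule 1 (pre-rhotic lowering): /i/ is a high vowel immediately before /r/, so it lowers to [e]. /toatiirietifix/ → toatierietifix.
Rule 2 (intervocalic voicing): /t/ is a voiceless stop between vowels /a/ and /i/, so it voices to [d]. /t/ is a voiceless stop between vowels /e/ and /i/, so it voices to [d]. /toatierietifix/ → toadieriedifix.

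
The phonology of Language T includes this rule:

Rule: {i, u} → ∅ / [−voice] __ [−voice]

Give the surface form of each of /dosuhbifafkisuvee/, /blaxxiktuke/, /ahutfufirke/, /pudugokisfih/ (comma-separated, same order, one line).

doshbifafksuvee, blaxxktke, ahtffirke, pudugoksfh

/dosuhbifafkisuvee/: /u/ is a high vowel flanked by voiceless consonants /s/ and /h/, so it deletes. /i/ is a high vowel flanked by voiceless consonants /k/ and /s/, so it deletes. → [doshbifafksuvee].
/blaxxiktuke/: /i/ is a high vowel flanked by voiceless consonants /x/ and /k/, so it deletes. /u/ is a high vowel flanked by voiceless consonants /t/ and /k/, so it deletes. → [blaxxktke].
/ahutfufirke/: /u/ is a high vowel flanked by voiceless consonants /h/ and /t/, so it deletes. /u/ is a high vowel flanked by voiceless consonants /f/ and /f/, so it deletes. → [ahtffirke].
/pudugokisfih/: /i/ is a high vowel flanked by voiceless consonants /k/ and /s/, so it deletes. /i/ is a high vowel flanked by voiceless consonants /f/ and /h/, so it deletes. → [pudugoksfh].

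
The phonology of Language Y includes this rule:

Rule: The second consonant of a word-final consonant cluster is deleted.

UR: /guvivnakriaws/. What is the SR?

guvivnakriaw

/s/ is the second consonant of a word-final cluster /ws/, so it deletes.
The other instances of /g/, /v/, /n/, /k/, /r/, /w/ do not occur in the required environment and remain unchanged.
Surface form: [guvivnakriaw].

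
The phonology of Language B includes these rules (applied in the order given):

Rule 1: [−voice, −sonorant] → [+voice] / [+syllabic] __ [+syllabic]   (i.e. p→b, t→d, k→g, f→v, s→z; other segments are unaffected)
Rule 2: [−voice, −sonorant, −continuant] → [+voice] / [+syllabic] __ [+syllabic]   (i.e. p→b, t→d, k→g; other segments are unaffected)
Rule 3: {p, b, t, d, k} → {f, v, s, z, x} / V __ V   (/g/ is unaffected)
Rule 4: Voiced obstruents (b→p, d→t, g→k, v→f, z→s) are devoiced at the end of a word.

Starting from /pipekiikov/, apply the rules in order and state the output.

pivegiigof

Rule 1 (intervocalic voicing): /p/ is a voiceless obstruent between vowels /i/ and /e/, so it voices to [b]. /k/ is a voiceless obstruent between vowels /e/ and /i/, so it voices to [g]. /k/ is a voiceless obstruent between vowels /i/ and /o/, so it voices to [g]. /pipekiikov/ → pibegiigov.
Rule 2 (intervocalic voicing): no segment meets the environment; /pibegiigov/ is unchanged.
Rule 3 (intervocalic spirantization): /b/ is a stop between vowels /i/ and /e/, so it spirantizes to the fricative [v]. /pibegiigov/ → pivegiigov.
Rule 4 (final devoicing): /v/ is a voiced obstruent in word-final position, so it devoices to [f]. /pivegiigov/ → pivegiigof.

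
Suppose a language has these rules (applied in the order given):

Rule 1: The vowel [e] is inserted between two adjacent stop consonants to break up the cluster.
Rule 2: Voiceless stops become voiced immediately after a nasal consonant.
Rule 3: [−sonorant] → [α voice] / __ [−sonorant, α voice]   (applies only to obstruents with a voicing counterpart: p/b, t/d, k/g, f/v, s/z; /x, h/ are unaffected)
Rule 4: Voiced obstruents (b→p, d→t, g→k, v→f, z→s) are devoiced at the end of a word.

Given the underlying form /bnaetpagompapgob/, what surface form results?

bnaetepagombapegop

Rule 1 (stop-cluster e-epenthesis): /t/ and /p/ form a stop–stop cluster, so [e] is inserted between them. /p/ and /g/ form a stop–stop cluster, so [e] is inserted between them. /bnaetpagompapgob/ → bnaetepagompapegob.
Rule 2 (post-nasal voicing): /p/ is a voiceless stop immediately after the nasal /m/, so it voices to [b]. /bnaetepagompapegob/ → bnaetepagombapegob.
Rule 3 (regressive voicing assimilation): no segment meets the environment; /bnaetepagombapegob/ is unchanged.
Rule 4 (final devoicing): /b/ is a voiced obstruent in word-final position, so it devoices to [p]. /bnaetepagombapegob/ → bnaetepagombapegop.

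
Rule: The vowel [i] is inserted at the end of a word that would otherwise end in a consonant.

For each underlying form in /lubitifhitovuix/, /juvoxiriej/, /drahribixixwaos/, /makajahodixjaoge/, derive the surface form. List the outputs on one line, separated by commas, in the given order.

/lubitifhitovuix/: the form ends in the consonant /x/, so [i] is inserted word-finally. → [lubitifhitovuixi].
/juvoxiriej/: the form ends in the consonant /j/, so [i] is inserted word-finally. → [juvoxirieji].
/drahribixixwaos/: the form ends in the consonant /s/, so [i] is inserted word-finally. → [drahribixixwaosi].
/makajahodixjaoge/: the rule's environment is not met; surfaces unchanged as [makajahodixjaoge].

lubitifhitovuixi, juvoxirieji, drahribixixwaosi, makajahodixjaoge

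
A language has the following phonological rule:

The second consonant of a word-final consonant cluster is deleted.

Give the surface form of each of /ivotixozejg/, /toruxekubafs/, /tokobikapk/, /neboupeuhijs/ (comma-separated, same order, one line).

ivotixozej, toruxekubaf, tokobikap, neboupeuhij

/ivotixozejg/: /g/ is the second consonant of a word-final cluster /jg/, so it deletes. → [ivotixozej].
/toruxekubafs/: /s/ is the second consonant of a word-final cluster /fs/, so it deletes. → [toruxekubaf].
/tokobikapk/: /k/ is the second consonant of a word-final cluster /pk/, so it deletes. → [tokobikap].
/neboupeuhijs/: /s/ is the second consonant of a word-final cluster /js/, so it deletes. → [neboupeuhij].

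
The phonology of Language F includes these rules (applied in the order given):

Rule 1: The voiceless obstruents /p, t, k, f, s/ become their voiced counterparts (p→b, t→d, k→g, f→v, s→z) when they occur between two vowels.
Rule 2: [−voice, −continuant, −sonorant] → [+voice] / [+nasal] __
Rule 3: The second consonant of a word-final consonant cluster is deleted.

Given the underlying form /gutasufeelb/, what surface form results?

Rule 1 (intervocalic voicing): /t/ is a voiceless obstruent between vowels /u/ and /a/, so it voices to [d]. /s/ is a voiceless obstruent between vowels /a/ and /u/, so it voices to [z]. /f/ is a voiceless obstruent between vowels /u/ and /e/, so it voices to [v]. /gutasufeelb/ → gudazuveelb.
Rule 2 (post-nasal voicing): no segment meets the environment; /gudazuveelb/ is unchanged.
Rule 3 (final cluster simplification): /b/ is the second consonant of a word-final cluster /lb/, so it deletes. /gudazuveelb/ → gudazuveel.

gudazuveel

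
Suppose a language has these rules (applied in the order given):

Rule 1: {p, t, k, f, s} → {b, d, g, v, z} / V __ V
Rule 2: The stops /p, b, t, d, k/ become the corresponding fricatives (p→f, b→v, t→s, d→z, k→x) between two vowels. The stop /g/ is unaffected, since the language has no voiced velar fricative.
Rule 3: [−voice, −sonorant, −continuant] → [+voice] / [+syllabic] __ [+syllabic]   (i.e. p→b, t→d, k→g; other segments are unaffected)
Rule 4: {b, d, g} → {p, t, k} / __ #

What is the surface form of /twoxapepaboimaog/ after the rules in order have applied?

Rule 1 (intervocalic voicing): /p/ is a voiceless obstruent between vowels /a/ and /e/, so it voices to [b]. /p/ is a voiceless obstruent between vowels /e/ and /a/, so it voices to [b]. /twoxapepaboimaog/ → twoxabebaboimaog.
Rule 2 (intervocalic spirantization): /b/ is a stop between vowels /a/ and /e/, so it spirantizes to the fricative [v]. /b/ is a stop between vowels /e/ and /a/, so it spirantizes to the fricative [v]. /b/ is a stop between vowels /a/ and /o/, so it spirantizes to the fricative [v]. /twoxabebaboimaog/ → twoxavevavoimaog.
Rule 3 (intervocalic voicing): no segment meets the environment; /twoxavevavoimaog/ is unchanged.
Rule 4 (final devoicing): /g/ is a voiced stop in word-final position, so it devoices to [k]. /twoxavevavoimaog/ → twoxavevavoimaok.

twoxavevavoimaok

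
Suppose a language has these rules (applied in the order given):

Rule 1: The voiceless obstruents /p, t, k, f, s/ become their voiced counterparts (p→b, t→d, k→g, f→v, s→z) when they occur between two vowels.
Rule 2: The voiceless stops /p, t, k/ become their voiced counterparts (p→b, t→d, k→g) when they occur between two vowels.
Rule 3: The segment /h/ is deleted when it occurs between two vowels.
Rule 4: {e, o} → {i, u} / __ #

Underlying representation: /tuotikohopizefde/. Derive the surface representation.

tuodigoobizefdi

Rule 1 (intervocalic voicing): /t/ is a voiceless obstruent between vowels /o/ and /i/, so it voices to [d]. /k/ is a voiceless obstruent between vowels /i/ and /o/, so it voices to [g]. /p/ is a voiceless obstruent between vowels /o/ and /i/, so it voices to [b]. /tuotikohopizefde/ → tuodigohobizefde.
Rule 2 (intervocalic voicing): no segment meets the environment; /tuodigohobizefde/ is unchanged.
Rule 3 (intervocalic h-deletion): /h/ occurs between vowels /o/ and /o/, so it deletes. /tuodigohobizefde/ → tuodigoobizefde.
Rule 4 (final vowel raising): /e/ is a mid vowel in word-final position, so it raises to [i]. /tuodigoobizefde/ → tuodigoobizefdi.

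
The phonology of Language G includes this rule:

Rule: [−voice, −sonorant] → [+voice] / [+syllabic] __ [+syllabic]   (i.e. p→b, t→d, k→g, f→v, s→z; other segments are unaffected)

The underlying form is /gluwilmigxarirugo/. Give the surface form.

No segment of /gluwilmigxarirugo/ meets the structural description of the rule, so the form surfaces unchanged.

gluwilmigxarirugo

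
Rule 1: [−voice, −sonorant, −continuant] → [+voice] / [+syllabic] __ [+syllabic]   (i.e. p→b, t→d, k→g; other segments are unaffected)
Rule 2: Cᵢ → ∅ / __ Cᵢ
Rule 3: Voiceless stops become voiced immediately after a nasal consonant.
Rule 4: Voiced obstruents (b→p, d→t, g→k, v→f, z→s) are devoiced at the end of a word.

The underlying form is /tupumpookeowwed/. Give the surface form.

tubumboogeowet

Rule 1 (intervocalic voicing): /p/ is a voiceless stop between vowels /u/ and /u/, so it voices to [b]. /k/ is a voiceless stop between vowels /o/ and /e/, so it voices to [g]. /tupumpookeowwed/ → tubumpoogeowwed.
Rule 2 (degemination): /ww/ is a geminate; the first /w/ deletes. /tubumpoogeowwed/ → tubumpoogeowed.
Rule 3 (post-nasal voicing): /p/ is a voiceless stop immediately after the nasal /m/, so it voices to [b]. /tubumpoogeowed/ → tubumboogeowed.
Rule 4 (final devoicing): /d/ is a voiced obstruent in word-final position, so it devoices to [t]. /tubumboogeowed/ → tubumboogeowet.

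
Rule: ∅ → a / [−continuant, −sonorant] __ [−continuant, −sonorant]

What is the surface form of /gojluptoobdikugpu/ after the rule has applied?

/p/ and /t/ form a stop–stop cluster, so [a] is inserted between them.
/b/ and /d/ form a stop–stop cluster, so [a] is inserted between them.
/g/ and /p/ form a stop–stop cluster, so [a] is inserted between them.
Surface form: [gojlupatoobadikugapu].

gojlupatoobadikugapu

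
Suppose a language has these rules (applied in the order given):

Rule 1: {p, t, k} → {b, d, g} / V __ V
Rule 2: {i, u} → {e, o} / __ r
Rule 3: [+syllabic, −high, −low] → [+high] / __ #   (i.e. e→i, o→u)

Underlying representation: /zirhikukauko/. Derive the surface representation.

zerhigugaugu

Rule 1 (intervocalic voicing): /k/ is a voiceless stop between vowels /i/ and /u/, so it voices to [g]. /k/ is a voiceless stop between vowels /u/ and /a/, so it voices to [g]. /k/ is a voiceless stop between vowels /u/ and /o/, so it voices to [g]. /zirhikukauko/ → zirhigugaugo.
Rule 2 (pre-rhotic lowering): /i/ is a high vowel immediately before /r/, so it lowers to [e]. /zirhigugaugo/ → zerhigugaugo.
Rule 3 (final vowel raising): /o/ is a mid vowel in word-final position, so it raises to [u]. /zerhigugaugo/ → zerhigugaugu.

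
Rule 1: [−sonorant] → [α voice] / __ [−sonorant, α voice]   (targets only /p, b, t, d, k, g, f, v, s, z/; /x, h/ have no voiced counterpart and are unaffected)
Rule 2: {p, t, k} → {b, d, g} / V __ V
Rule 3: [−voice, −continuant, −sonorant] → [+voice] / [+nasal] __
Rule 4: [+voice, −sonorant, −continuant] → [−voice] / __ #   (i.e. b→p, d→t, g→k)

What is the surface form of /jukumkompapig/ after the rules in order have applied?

jugumgombabik

Rule 1 (regressive voicing assimilation): no segment meets the environment; /jukumkompapig/ is unchanged.
Rule 2 (intervocalic voicing): /k/ is a voiceless stop between vowels /u/ and /u/, so it voices to [g]. /p/ is a voiceless stop between vowels /a/ and /i/, so it voices to [b]. /jukumkompapig/ → jugumkompabig.
Rule 3 (post-nasal voicing): /k/ is a voiceless stop immediately after the nasal /m/, so it voices to [g]. /p/ is a voiceless stop immediately after the nasal /m/, so it voices to [b]. /jugumkompabig/ → jugumgombabig.
Rule 4 (final devoicing): /g/ is a voiced stop in word-final position, so it devoices to [k]. /jugumgombabig/ → jugumgombabik.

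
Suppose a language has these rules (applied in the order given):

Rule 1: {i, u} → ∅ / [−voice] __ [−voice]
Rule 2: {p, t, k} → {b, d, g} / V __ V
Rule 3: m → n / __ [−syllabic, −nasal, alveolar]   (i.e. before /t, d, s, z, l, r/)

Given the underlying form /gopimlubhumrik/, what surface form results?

Rule 1 (high vowel syncope): no segment meets the environment; /gopimlubhumrik/ is unchanged.
Rule 2 (intervocalic voicing): /p/ is a voiceless stop between vowels /o/ and /i/, so it voices to [b]. /gopimlubhumrik/ → gobimlubhumrik.
Rule 3 (nasal place assimilation): /m/ precedes the alveolar consonant /l/, so it assimilates in place to [n]. /m/ precedes the alveolar consonant /r/, so it assimilates in place to [n]. /gobimlubhumrik/ → gobinlubhunrik.

gobinlubhunrik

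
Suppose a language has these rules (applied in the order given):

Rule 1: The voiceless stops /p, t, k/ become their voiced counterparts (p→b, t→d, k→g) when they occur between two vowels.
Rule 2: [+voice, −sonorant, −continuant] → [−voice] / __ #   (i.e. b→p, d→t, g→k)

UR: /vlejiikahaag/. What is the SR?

Rule 1 (intervocalic voicing): /k/ is a voiceless stop between vowels /i/ and /a/, so it voices to [g]. /vlejiikahaag/ → vlejiigahaag.
Rule 2 (final devoicing): /g/ is a voiced stop in word-final position, so it devoices to [k]. /vlejiigahaag/ → vlejiigahaak.

vlejiigahaak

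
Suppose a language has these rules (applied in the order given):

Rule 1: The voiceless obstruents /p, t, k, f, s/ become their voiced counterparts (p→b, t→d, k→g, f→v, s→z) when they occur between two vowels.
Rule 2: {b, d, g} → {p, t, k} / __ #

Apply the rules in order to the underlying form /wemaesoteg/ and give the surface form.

wemaezodek

Rule 1 (intervocalic voicing): /s/ is a voiceless obstruent between vowels /e/ and /o/, so it voices to [z]. /t/ is a voiceless obstruent between vowels /o/ and /e/, so it voices to [d]. /wemaesoteg/ → wemaezodeg.
Rule 2 (final devoicing): /g/ is a voiced stop in word-final position, so it devoices to [k]. /wemaezodeg/ → wemaezodek.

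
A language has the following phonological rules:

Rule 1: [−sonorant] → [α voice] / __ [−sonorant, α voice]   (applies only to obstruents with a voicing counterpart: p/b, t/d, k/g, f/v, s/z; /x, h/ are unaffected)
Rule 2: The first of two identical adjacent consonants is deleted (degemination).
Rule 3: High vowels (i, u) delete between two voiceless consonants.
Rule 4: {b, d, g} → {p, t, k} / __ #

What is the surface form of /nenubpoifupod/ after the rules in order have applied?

Rule 1 (regressive voicing assimilation): /b/ precedes the voiceless obstruent /p/, so it devoices to [p] by assimilation. /nenubpoifupod/ → nenuppoifupod.
Rule 2 (degemination): /pp/ is a geminate; the first /p/ deletes. /nenuppoifupod/ → nenupoifupod.
Rule 3 (high vowel syncope): /u/ is a high vowel flanked by voiceless consonants /f/ and /p/, so it deletes. /nenupoifupod/ → nenupoifpod.
Rule 4 (final devoicing): /d/ is a voiced stop in word-final position, so it devoices to [t]. /nenupoifpod/ → nenupoifpot.

nenupoifpot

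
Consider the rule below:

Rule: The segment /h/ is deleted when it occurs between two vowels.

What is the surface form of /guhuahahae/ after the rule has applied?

guuaaae

/h/ occurs between vowels /u/ and /u/, so it deletes.
/h/ occurs between vowels /a/ and /a/, so it deletes.
/h/ occurs between vowels /a/ and /a/, so it deletes.
Surface form: [guuaaae].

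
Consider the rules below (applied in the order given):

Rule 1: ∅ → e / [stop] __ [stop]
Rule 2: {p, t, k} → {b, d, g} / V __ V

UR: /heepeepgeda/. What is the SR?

heebeebegeda

Rule 1 (stop-cluster e-epenthesis): /p/ and /g/ form a stop–stop cluster, so [e] is inserted between them. /heepeepgeda/ → heepeepegeda.
Rule 2 (intervocalic voicing): /p/ is a voiceless stop between vowels /e/ and /e/, so it voices to [b]. /p/ is a voiceless stop between vowels /e/ and /e/, so it voices to [b]. /heepeepegeda/ → heebeebegeda.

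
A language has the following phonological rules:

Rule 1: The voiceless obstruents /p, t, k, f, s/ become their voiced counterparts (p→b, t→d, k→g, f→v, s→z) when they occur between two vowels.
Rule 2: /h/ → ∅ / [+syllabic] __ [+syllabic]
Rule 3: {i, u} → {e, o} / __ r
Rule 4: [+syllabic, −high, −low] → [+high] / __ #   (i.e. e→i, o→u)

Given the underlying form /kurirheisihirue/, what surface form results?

korerheizierui

Rule 1 (intervocalic voicing): /s/ is a voiceless obstruent between vowels /i/ and /i/, so it voices to [z]. /kurirheisihirue/ → kurirheizihirue.
Rule 2 (intervocalic h-deletion): /h/ occurs between vowels /i/ and /i/, so it deletes. /kurirheizihirue/ → kurirheiziirue.
Rule 3 (pre-rhotic lowering): /u/ is a high vowel immediately before /r/, so it lowers to [o]. /i/ is a high vowel immediately before /r/, so it lowers to [e]. /i/ is a high vowel immediately before /r/, so it lowers to [e]. /kurirheiziirue/ → korerheizierue.
Rule 4 (final vowel raising): /e/ is a mid vowel in word-final position, so it raises to [i]. /korerheizierue/ → korerheizierui.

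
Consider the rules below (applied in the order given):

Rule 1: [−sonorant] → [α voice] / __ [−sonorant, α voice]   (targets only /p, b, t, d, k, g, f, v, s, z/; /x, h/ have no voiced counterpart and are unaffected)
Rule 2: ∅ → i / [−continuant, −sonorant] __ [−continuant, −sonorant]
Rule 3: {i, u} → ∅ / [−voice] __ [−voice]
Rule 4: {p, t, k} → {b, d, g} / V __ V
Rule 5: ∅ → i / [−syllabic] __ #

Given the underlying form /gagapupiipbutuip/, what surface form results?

Rule 1 (regressive voicing assimilation): /p/ precedes the voiced obstruent /b/, so it voices to [b] by assimilation. /gagapupiipbutuip/ → gagapupiibbutuip.
Rule 2 (stop-cluster i-epenthesis): /b/ and /b/ form a stop–stop cluster, so [i] is inserted between them. /gagapupiibbutuip/ → gagapupiibibutuip.
Rule 3 (high vowel syncope): /u/ is a high vowel flanked by voiceless consonants /p/ and /p/, so it deletes. /gagapupiibibutuip/ → gagappiibibutuip.
Rule 4 (intervocalic voicing): /t/ is a voiceless stop between vowels /u/ and /u/, so it voices to [d]. /gagappiibibutuip/ → gagappiibibuduip.
Rule 5 (final i-epenthesis): the form ends in the consonant /p/, so [i] is inserted word-finally. /gagappiibibuduip/ → gagappiibibuduipi.

gagappiibibuduipi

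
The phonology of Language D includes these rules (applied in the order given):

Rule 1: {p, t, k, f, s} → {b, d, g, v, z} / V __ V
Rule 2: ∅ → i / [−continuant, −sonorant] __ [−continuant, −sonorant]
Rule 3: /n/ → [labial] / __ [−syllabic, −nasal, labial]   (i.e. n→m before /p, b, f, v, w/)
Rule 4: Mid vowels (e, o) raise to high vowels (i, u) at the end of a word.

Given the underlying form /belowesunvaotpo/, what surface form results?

Rule 1 (intervocalic voicing): /s/ is a voiceless obstruent between vowels /e/ and /u/, so it voices to [z]. /belowesunvaotpo/ → belowezunvaotpo.
Rule 2 (stop-cluster i-epenthesis): /t/ and /p/ form a stop–stop cluster, so [i] is inserted between them. /belowezunvaotpo/ → belowezunvaotipo.
Rule 3 (nasal place assimilation): /n/ precedes the labial consonant /v/, so it assimilates in place to [m]. /belowezunvaotipo/ → belowezumvaotipo.
Rule 4 (final vowel raising): /o/ is a mid vowel in word-final position, so it raises to [u]. /belowezumvaotipo/ → belowezumvaotipu.

belowezumvaotipu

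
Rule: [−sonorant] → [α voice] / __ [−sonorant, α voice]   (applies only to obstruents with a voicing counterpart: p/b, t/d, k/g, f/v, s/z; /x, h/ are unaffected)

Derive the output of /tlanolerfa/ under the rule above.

tlanolerfa

No segment of /tlanolerfa/ meets the structural description of the rule, so the form surfaces unchanged.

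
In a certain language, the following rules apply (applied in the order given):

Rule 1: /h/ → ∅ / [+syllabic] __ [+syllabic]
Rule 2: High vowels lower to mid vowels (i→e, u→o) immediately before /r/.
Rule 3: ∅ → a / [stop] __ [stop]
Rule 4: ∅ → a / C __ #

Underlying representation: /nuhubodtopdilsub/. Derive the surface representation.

nuubodatopadilsuba

Rule 1 (intervocalic h-deletion): /h/ occurs between vowels /u/ and /u/, so it deletes. /nuhubodtopdilsub/ → nuubodtopdilsub.
Rule 2 (pre-rhotic lowering): no segment meets the environment; /nuubodtopdilsub/ is unchanged.
Rule 3 (stop-cluster a-epenthesis): /d/ and /t/ form a stop–stop cluster, so [a] is inserted between them. /p/ and /d/ form a stop–stop cluster, so [a] is inserted between them. /nuubodtopdilsub/ → nuubodatopadilsub.
Rule 4 (final a-epenthesis): the form ends in the consonant /b/, so [a] is inserted word-finally. /nuubodatopadilsub/ → nuubodatopadilsuba.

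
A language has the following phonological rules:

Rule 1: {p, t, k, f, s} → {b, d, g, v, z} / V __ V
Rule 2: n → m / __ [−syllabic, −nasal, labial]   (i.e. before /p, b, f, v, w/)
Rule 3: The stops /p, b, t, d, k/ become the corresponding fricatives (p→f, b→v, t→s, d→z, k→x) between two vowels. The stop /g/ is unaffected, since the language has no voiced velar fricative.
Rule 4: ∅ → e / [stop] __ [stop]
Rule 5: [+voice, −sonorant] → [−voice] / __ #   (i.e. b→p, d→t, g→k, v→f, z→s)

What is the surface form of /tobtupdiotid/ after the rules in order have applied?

tobetupediozit

Rule 1 (intervocalic voicing): /t/ is a voiceless obstruent between vowels /o/ and /i/, so it voices to [d]. /tobtupdiotid/ → tobtupdiodid.
Rule 2 (nasal place assimilation): no segment meets the environment; /tobtupdiodid/ is unchanged.
Rule 3 (intervocalic spirantization): /d/ is a stop between vowels /o/ and /i/, so it spirantizes to the fricative [z]. /tobtupdiodid/ → tobtupdiozid.
Rule 4 (stop-cluster e-epenthesis): /b/ and /t/ form a stop–stop cluster, so [e] is inserted between them. /p/ and /d/ form a stop–stop cluster, so [e] is inserted between them. /tobtupdiozid/ → tobetupediozid.
Rule 5 (final devoicing): /d/ is a voiced obstruent in word-final position, so it devoices to [t]. /tobetupediozid/ → tobetupediozit.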